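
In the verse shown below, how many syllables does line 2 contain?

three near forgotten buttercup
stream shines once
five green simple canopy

3

Line 2: stream(1) + shines(1) + once(1) = 3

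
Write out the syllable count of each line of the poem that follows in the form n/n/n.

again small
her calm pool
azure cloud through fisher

3/3/6

Line 1: again (2), small (1) → 3
Line 2: her (1), calm (1), pool (1) → 3
Line 3: azure (2), cloud (1), through (1), fisher (2) → 6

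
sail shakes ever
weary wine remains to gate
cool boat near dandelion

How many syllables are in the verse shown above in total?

Line 1: "sail shakes ever": 1+1+2 = 4
Line 2: "weary wine remains to gate": 2+1+2+1+1 = 7
Line 3: "cool boat near dandelion": 1+1+1+4 = 7
Total: 4 + 7 + 7 = 18

18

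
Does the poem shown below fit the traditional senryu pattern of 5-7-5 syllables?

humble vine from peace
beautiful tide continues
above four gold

No

Line 1: "humble vine from peace": 2+1+1+1 = 5 ✓
Line 2: "beautiful tide continues": 3+1+3 = 7 ✓
Line 3: "above four gold": 2+1+1 = 4 (expected 5)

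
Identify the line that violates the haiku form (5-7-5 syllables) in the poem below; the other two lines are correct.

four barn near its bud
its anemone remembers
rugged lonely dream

Line 1: four(1) + barn(1) + near(1) + its(1) + bud(1) = 5 ✓
Line 2: its(1) + anemone(4) + remembers(3) = 8 (expected 7)
Line 3: rugged(2) + lonely(2) + dream(1) = 5 ✓

Line 2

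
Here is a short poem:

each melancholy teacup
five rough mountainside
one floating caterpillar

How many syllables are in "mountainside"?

"mountainside" has 3 syllables.

3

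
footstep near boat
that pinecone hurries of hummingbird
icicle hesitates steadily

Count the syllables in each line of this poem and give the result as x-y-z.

Line 1: footstep (2), near (1), boat (1) → 4
Line 2: that (1), pinecone (2), hurries (2), of (1), hummingbird (3) → 9
Line 3: icicle (3), hesitates (3), steadily (3) → 9

4-9-9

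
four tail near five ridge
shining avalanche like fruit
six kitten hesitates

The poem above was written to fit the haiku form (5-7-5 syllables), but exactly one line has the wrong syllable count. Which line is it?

Line 1: four(1) + tail(1) + near(1) + five(1) + ridge(1) = 5 ✓
Line 2: shining(2) + avalanche(3) + like(1) + fruit(1) = 7 ✓
Line 3: six(1) + kitten(2) + hesitates(3) = 6 (expected 5)

The third line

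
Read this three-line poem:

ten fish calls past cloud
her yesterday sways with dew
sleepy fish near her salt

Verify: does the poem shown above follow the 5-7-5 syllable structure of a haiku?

No

Line 1: ten(1) + fish(1) + calls(1) + past(1) + cloud(1) = 5 ✓
Line 2: her(1) + yesterday(3) + sways(1) + with(1) + dew(1) = 7 ✓
Line 3: sleepy(2) + fish(1) + near(1) + her(1) + salt(1) = 6 (expected 5)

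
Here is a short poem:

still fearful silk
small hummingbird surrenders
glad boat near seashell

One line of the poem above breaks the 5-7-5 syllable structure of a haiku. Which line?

The first line

Line 1: still(1) + fearful(2) + silk(1) = 4 (expected 5)
Line 2: small(1) + hummingbird(3) + surrenders(3) = 7 ✓
Line 3: glad(1) + boat(1) + near(1) + seashell(2) = 5 ✓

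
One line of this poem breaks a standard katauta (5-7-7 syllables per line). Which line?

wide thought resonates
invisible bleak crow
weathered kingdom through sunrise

Line 2

Line 1: "wide thought resonates": 1+1+3 = 5 ✓
Line 2: "invisible bleak crow": 4+1+1 = 6 (expected 7)
Line 3: "weathered kingdom through sunrise": 2+2+1+2 = 7 ✓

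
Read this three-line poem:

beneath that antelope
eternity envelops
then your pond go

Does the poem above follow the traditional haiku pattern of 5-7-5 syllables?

No

Line 1: beneath(2) + that(1) + antelope(3) = 6 (expected 5)
Line 2: eternity(4) + envelops(3) = 7 ✓
Line 3: then(1) + your(1) + pond(1) + go(1) = 4 (expected 5)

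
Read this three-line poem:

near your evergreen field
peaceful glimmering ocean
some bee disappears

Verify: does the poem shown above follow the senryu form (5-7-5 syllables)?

No

Line 1: near (1), your (1), evergreen (3), field (1) → 6 (expected 5)
Line 2: peaceful (2), glimmering (3), ocean (2) → 7 ✓
Line 3: some (1), bee (1), disappears (3) → 5 ✓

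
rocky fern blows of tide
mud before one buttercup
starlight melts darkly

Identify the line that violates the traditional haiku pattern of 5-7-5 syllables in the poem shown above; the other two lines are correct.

Line 1: rocky (2), fern (1), blows (1), of (1), tide (1) → 6 (expected 5)
Line 2: mud (1), before (2), one (1), buttercup (3) → 7 ✓
Line 3: starlight (2), melts (1), darkly (2) → 5 ✓

Line 1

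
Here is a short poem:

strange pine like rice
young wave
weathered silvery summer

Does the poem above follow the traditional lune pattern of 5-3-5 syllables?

No

Line 1: strange(1) + pine(1) + like(1) + rice(1) = 4 (expected 5)
Line 2: young(1) + wave(1) = 2 (expected 3)
Line 3: weathered(2) + silvery(3) + summer(2) = 7 (expected 5)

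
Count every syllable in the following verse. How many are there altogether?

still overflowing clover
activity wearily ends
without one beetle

20

Line 1: still(1) + overflowing(4) + clover(2) = 7
Line 2: activity(4) + wearily(3) + ends(1) = 8
Line 3: without(2) + one(1) + beetle(2) = 5
Total: 7 + 8 + 5 = 20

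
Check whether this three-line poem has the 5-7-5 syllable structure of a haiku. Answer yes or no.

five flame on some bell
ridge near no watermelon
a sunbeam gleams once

Line 1: five(1) + flame(1) + on(1) + some(1) + bell(1) = 5 ✓
Line 2: ridge(1) + near(1) + no(1) + watermelon(4) = 7 ✓
Line 3: a(1) + sunbeam(2) + gleams(1) + once(1) = 5 ✓

Yes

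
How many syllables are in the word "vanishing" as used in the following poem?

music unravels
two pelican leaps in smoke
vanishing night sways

3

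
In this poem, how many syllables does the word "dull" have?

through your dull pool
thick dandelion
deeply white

"dull" has 1 syllable.

1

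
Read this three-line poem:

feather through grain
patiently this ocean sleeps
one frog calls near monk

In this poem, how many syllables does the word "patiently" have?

"patiently" has 3 syllables.

3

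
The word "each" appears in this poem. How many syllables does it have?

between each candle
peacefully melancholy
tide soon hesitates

"each" has 1 syllable.

1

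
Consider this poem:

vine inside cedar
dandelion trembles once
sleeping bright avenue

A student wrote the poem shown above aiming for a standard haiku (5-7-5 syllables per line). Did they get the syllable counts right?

Line 1: "vine inside cedar": 1+2+2 = 5 ✓
Line 2: "dandelion trembles once": 4+2+1 = 7 ✓
Line 3: "sleeping bright avenue": 2+1+3 = 6 (expected 5)

No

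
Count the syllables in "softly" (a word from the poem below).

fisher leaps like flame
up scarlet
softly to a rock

2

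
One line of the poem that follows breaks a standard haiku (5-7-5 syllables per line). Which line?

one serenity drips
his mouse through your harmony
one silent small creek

Line 1: one(1) + serenity(4) + drips(1) = 6 (expected 5)
Line 2: his(1) + mouse(1) + through(1) + your(1) + harmony(3) = 7 ✓
Line 3: one(1) + silent(2) + small(1) + creek(1) = 5 ✓

The first line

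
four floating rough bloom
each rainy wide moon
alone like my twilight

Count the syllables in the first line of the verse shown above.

5

The first line: "four floating rough bloom": 1+2+1+1 = 5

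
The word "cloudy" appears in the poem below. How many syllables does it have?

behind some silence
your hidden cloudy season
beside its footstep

2

"cloudy" has 2 syllables.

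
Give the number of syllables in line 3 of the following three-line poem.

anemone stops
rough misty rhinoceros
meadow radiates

5

Line 3: meadow (2), radiates (3) → 5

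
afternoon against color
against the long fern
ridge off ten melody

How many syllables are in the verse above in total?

18

Line 1: afternoon(3) + against(2) + color(2) = 7
Line 2: against(2) + the(1) + long(1) + fern(1) = 5
Line 3: ridge(1) + off(1) + ten(1) + melody(3) = 6
Total: 7 + 5 + 6 = 18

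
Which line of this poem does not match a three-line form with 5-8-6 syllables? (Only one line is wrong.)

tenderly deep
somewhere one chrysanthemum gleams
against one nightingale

Line 1

Line 1: "tenderly deep": 3+1 = 4 (expected 5)
Line 2: "somewhere one chrysanthemum gleams": 2+1+4+1 = 8 ✓
Line 3: "against one nightingale": 2+1+3 = 6 ✓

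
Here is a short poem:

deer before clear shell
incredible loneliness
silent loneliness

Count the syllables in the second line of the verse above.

The second line: incredible(4) + loneliness(3) = 7

7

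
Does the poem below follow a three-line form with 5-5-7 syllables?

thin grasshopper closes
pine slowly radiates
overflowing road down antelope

Line 1: thin (1), grasshopper (3), closes (2) → 6 (expected 5)
Line 2: pine (1), slowly (2), radiates (3) → 6 (expected 5)
Line 3: overflowing (4), road (1), down (1), antelope (3) → 9 (expected 7)

No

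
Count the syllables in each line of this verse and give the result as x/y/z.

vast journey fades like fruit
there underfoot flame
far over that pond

Line 1: vast(1) + journey(2) + fades(1) + like(1) + fruit(1) = 6
Line 2: there(1) + underfoot(3) + flame(1) = 5
Line 3: far(1) + over(2) + that(1) + pond(1) = 5

6/5/5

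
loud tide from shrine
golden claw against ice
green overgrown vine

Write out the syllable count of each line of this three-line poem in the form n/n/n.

4/6/5

Line 1: "loud tide from shrine": 1+1+1+1 = 4
Line 2: "golden claw against ice": 2+1+2+1 = 6
Line 3: "green overgrown vine": 1+3+1 = 5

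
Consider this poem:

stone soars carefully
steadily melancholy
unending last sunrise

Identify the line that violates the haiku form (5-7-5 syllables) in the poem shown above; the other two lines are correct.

Line 1: stone(1) + soars(1) + carefully(3) = 5 ✓
Line 2: steadily(3) + melancholy(4) = 7 ✓
Line 3: unending(3) + last(1) + sunrise(2) = 6 (expected 5)

The third line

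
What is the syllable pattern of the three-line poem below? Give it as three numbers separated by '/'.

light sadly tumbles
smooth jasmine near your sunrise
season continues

5/7/5

Line 1: light(1) + sadly(2) + tumbles(2) = 5
Line 2: smooth(1) + jasmine(2) + near(1) + your(1) + sunrise(2) = 7
Line 3: season(2) + continues(3) = 5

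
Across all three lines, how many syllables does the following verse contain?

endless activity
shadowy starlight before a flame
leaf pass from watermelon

Line 1: "endless activity": 2+4 = 6
Line 2: "shadowy starlight before a flame": 3+2+2+1+1 = 9
Line 3: "leaf pass from watermelon": 1+1+1+4 = 7
Total: 6 + 9 + 7 = 22

22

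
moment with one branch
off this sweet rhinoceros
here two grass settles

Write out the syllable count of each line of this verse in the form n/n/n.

5/7/5

Line 1: moment (2), with (1), one (1), branch (1) → 5
Line 2: off (1), this (1), sweet (1), rhinoceros (4) → 7
Line 3: here (1), two (1), grass (1), settles (2) → 5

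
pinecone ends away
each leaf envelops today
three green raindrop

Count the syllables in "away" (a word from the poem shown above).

2

"away" has 2 syllables.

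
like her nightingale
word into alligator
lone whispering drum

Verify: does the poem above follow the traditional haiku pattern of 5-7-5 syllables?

Yes

Line 1: "like her nightingale": 1+1+3 = 5 ✓
Line 2: "word into alligator": 1+2+4 = 7 ✓
Line 3: "lone whispering drum": 1+3+1 = 5 ✓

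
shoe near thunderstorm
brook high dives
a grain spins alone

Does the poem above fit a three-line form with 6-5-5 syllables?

No

Line 1: shoe (1), near (1), thunderstorm (3) → 5 (expected 6)
Line 2: brook (1), high (1), dives (1) → 3 (expected 5)
Line 3: a (1), grain (1), spins (1), alone (2) → 5 ✓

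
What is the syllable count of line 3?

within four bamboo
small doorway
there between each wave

Line 3: there(1) + between(2) + each(1) + wave(1) = 5

5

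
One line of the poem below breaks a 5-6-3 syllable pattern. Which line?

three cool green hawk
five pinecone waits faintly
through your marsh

Line 1: three (1), cool (1), green (1), hawk (1) → 4 (expected 5)
Line 2: five (1), pinecone (2), waits (1), faintly (2) → 6 ✓
Line 3: through (1), your (1), marsh (1) → 3 ✓

The first line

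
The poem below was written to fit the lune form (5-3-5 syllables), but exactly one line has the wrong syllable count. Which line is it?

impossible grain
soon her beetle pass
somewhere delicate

The second line

Line 1: impossible (4), grain (1) → 5 ✓
Line 2: soon (1), her (1), beetle (2), pass (1) → 5 (expected 3)
Line 3: somewhere (2), delicate (3) → 5 ✓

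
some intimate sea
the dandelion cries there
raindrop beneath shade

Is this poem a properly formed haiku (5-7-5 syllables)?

Yes

Line 1: some (1), intimate (3), sea (1) → 5 ✓
Line 2: the (1), dandelion (4), cries (1), there (1) → 7 ✓
Line 3: raindrop (2), beneath (2), shade (1) → 5 ✓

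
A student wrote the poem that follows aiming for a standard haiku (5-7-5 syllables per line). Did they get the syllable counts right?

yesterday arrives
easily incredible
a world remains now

Line 1: yesterday (3), arrives (2) → 5 ✓
Line 2: easily (3), incredible (4) → 7 ✓
Line 3: a (1), world (1), remains (2), now (1) → 5 ✓

Yes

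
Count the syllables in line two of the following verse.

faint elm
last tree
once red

2

Line two: last(1) + tree(1) = 2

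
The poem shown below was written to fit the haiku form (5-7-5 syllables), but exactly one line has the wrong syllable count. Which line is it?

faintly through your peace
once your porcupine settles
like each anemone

The third line

Line 1: "faintly through your peace": 2+1+1+1 = 5 ✓
Line 2: "once your porcupine settles": 1+1+3+2 = 7 ✓
Line 3: "like each anemone": 1+1+4 = 6 (expected 5)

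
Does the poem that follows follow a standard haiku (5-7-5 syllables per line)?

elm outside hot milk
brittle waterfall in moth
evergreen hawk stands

Yes

Line 1: "elm outside hot milk": 1+2+1+1 = 5 ✓
Line 2: "brittle waterfall in moth": 2+3+1+1 = 7 ✓
Line 3: "evergreen hawk stands": 3+1+1 = 5 ✓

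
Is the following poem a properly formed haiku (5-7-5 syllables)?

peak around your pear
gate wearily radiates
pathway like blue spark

Yes

Line 1: peak(1) + around(2) + your(1) + pear(1) = 5 ✓
Line 2: gate(1) + wearily(3) + radiates(3) = 7 ✓
Line 3: pathway(2) + like(1) + blue(1) + spark(1) = 5 ✓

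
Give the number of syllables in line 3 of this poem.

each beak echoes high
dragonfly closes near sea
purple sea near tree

Line 3: "purple sea near tree": 2+1+1+1 = 5

5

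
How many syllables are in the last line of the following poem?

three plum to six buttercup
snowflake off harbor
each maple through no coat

The last line: each(1) + maple(2) + through(1) + no(1) + coat(1) = 6

6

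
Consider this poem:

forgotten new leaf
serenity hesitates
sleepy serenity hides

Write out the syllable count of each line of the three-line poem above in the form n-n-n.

5-7-7

Line 1: forgotten (3), new (1), leaf (1) → 5
Line 2: serenity (4), hesitates (3) → 7
Line 3: sleepy (2), serenity (4), hides (1) → 7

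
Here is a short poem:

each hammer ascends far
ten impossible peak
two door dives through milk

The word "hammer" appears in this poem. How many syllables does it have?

2

"hammer" has 2 syllables.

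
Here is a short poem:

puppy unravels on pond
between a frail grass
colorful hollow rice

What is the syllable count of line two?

Line two: "between a frail grass": 2+1+1+1 = 5

5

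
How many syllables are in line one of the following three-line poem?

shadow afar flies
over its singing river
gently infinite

Line one: shadow(2) + afar(2) + flies(1) = 5

5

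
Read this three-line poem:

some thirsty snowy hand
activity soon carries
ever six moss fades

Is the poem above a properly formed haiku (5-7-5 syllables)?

Line 1: "some thirsty snowy hand": 1+2+2+1 = 6 (expected 5)
Line 2: "activity soon carries": 4+1+2 = 7 ✓
Line 3: "ever six moss fades": 2+1+1+1 = 5 ✓

No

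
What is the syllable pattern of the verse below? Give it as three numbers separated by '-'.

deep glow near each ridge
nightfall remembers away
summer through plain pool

Line 1: deep(1) + glow(1) + near(1) + each(1) + ridge(1) = 5
Line 2: nightfall(2) + remembers(3) + away(2) = 7
Line 3: summer(2) + through(1) + plain(1) + pool(1) = 5

5-7-5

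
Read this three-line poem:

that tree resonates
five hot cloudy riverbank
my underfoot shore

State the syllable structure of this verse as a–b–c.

Line 1: that (1), tree (1), resonates (3) → 5
Line 2: five (1), hot (1), cloudy (2), riverbank (3) → 7
Line 3: my (1), underfoot (3), shore (1) → 5

5–7–5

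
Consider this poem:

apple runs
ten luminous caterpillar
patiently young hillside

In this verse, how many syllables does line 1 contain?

3

Line 1: apple (2), runs (1) → 3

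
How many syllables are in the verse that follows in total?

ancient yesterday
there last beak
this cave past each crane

13

Line 1: "ancient yesterday": 2+3 = 5
Line 2: "there last beak": 1+1+1 = 3
Line 3: "this cave past each crane": 1+1+1+1+1 = 5
Total: 5 + 3 + 5 = 13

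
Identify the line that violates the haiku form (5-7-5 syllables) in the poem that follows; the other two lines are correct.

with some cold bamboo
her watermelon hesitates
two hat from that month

The second line

Line 1: "with some cold bamboo": 1+1+1+2 = 5 ✓
Line 2: "her watermelon hesitates": 1+4+3 = 8 (expected 7)
Line 3: "two hat from that month": 1+1+1+1+1 = 5 ✓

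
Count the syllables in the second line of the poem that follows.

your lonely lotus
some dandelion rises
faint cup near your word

The second line: some(1) + dandelion(4) + rises(2) = 7

7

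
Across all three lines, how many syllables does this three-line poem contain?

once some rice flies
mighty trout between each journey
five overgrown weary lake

Line 1: once(1) + some(1) + rice(1) + flies(1) = 4
Line 2: mighty(2) + trout(1) + between(2) + each(1) + journey(2) = 8
Line 3: five(1) + overgrown(3) + weary(2) + lake(1) = 7
Total: 4 + 8 + 7 = 19

19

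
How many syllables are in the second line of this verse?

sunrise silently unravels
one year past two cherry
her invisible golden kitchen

6

The second line: "one year past two cherry": 1+1+1+1+2 = 6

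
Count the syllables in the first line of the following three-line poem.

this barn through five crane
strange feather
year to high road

5

The first line: this(1) + barn(1) + through(1) + five(1) + crane(1) = 5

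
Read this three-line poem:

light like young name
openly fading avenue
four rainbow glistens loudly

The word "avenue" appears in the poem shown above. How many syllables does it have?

3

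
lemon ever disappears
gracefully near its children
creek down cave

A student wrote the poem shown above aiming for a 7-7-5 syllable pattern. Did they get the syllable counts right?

No

Line 1: lemon (2), ever (2), disappears (3) → 7 ✓
Line 2: gracefully (3), near (1), its (1), children (2) → 7 ✓
Line 3: creek (1), down (1), cave (1) → 3 (expected 5)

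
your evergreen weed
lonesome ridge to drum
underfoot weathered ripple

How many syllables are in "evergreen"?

3

"evergreen" has 3 syllables.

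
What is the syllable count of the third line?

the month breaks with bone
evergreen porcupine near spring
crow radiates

4

The third line: crow (1), radiates (3) → 4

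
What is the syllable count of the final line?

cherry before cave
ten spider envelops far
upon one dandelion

The final line: "upon one dandelion": 2+1+4 = 7

7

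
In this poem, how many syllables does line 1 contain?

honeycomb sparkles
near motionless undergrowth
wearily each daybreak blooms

Line 1: honeycomb (3), sparkles (2) → 5

5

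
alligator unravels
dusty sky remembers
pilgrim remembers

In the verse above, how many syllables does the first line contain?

The first line: alligator (4), unravels (3) → 7

7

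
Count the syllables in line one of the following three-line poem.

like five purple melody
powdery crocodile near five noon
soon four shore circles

Line one: "like five purple melody": 1+1+2+3 = 7

7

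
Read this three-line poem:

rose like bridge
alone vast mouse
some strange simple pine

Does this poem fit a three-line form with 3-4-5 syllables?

Line 1: rose (1), like (1), bridge (1) → 3 ✓
Line 2: alone (2), vast (1), mouse (1) → 4 ✓
Line 3: some (1), strange (1), simple (2), pine (1) → 5 ✓

Yes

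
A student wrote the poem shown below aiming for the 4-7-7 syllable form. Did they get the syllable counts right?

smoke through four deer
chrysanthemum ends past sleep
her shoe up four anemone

No

Line 1: smoke(1) + through(1) + four(1) + deer(1) = 4 ✓
Line 2: chrysanthemum(4) + ends(1) + past(1) + sleep(1) = 7 ✓
Line 3: her(1) + shoe(1) + up(1) + four(1) + anemone(4) = 8 (expected 7)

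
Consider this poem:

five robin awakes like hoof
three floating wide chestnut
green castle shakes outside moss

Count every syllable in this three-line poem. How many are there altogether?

Line 1: five(1) + robin(2) + awakes(2) + like(1) + hoof(1) = 7
Line 2: three(1) + floating(2) + wide(1) + chestnut(2) = 6
Line 3: green(1) + castle(2) + shakes(1) + outside(2) + moss(1) = 7
Total: 7 + 6 + 7 = 20

20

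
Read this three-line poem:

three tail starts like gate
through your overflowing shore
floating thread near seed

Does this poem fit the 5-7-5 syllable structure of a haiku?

Yes

Line 1: three (1), tail (1), starts (1), like (1), gate (1) → 5 ✓
Line 2: through (1), your (1), overflowing (4), shore (1) → 7 ✓
Line 3: floating (2), thread (1), near (1), seed (1) → 5 ✓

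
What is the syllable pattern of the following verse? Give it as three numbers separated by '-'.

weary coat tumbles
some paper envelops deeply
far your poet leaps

Line 1: "weary coat tumbles": 2+1+2 = 5
Line 2: "some paper envelops deeply": 1+2+3+2 = 8
Line 3: "far your poet leaps": 1+1+2+1 = 5

5-8-5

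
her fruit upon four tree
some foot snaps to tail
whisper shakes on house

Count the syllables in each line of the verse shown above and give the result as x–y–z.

6–5–5

Line 1: her (1), fruit (1), upon (2), four (1), tree (1) → 6
Line 2: some (1), foot (1), snaps (1), to (1), tail (1) → 5
Line 3: whisper (2), shakes (1), on (1), house (1) → 5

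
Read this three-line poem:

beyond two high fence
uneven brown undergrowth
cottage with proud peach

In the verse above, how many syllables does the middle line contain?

7

The middle line: uneven (3), brown (1), undergrowth (3) → 7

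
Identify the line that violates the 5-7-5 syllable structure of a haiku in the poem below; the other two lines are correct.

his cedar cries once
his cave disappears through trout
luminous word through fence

Line 3

Line 1: his (1), cedar (2), cries (1), once (1) → 5 ✓
Line 2: his (1), cave (1), disappears (3), through (1), trout (1) → 7 ✓
Line 3: luminous (3), word (1), through (1), fence (1) → 6 (expected 5)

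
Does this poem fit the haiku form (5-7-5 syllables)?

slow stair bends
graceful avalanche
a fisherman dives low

Line 1: slow(1) + stair(1) + bends(1) = 3 (expected 5)
Line 2: graceful(2) + avalanche(3) = 5 (expected 7)
Line 3: a(1) + fisherman(3) + dives(1) + low(1) = 6 (expected 5)

No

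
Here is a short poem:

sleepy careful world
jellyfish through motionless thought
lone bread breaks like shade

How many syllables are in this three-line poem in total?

Line 1: sleepy(2) + careful(2) + world(1) = 5
Line 2: jellyfish(3) + through(1) + motionless(3) + thought(1) = 8
Line 3: lone(1) + bread(1) + breaks(1) + like(1) + shade(1) = 5
Total: 5 + 8 + 5 = 18

18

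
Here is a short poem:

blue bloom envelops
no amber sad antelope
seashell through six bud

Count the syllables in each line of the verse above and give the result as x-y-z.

5-7-5

Line 1: blue (1), bloom (1), envelops (3) → 5
Line 2: no (1), amber (2), sad (1), antelope (3) → 7
Line 3: seashell (2), through (1), six (1), bud (1) → 5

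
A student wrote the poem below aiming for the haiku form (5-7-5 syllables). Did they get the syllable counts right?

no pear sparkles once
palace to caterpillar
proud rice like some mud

Yes

Line 1: no (1), pear (1), sparkles (2), once (1) → 5 ✓
Line 2: palace (2), to (1), caterpillar (4) → 7 ✓
Line 3: proud (1), rice (1), like (1), some (1), mud (1) → 5 ✓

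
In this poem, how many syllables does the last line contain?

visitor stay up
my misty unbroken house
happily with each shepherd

7

The last line: "happily with each shepherd": 3+1+1+2 = 7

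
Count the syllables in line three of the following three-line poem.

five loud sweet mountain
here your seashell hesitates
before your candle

5

Line three: "before your candle": 2+1+2 = 5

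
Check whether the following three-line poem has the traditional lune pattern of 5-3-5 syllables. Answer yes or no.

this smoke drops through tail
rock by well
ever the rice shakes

Line 1: "this smoke drops through tail": 1+1+1+1+1 = 5 ✓
Line 2: "rock by well": 1+1+1 = 3 ✓
Line 3: "ever the rice shakes": 2+1+1+1 = 5 ✓

Yes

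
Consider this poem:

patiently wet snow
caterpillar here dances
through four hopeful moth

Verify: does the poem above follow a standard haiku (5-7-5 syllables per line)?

Yes

Line 1: patiently(3) + wet(1) + snow(1) = 5 ✓
Line 2: caterpillar(4) + here(1) + dances(2) = 7 ✓
Line 3: through(1) + four(1) + hopeful(2) + moth(1) = 5 ✓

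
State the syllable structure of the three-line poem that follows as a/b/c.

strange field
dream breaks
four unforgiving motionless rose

Line 1: strange (1), field (1) → 2
Line 2: dream (1), breaks (1) → 2
Line 3: four (1), unforgiving (4), motionless (3), rose (1) → 9

2/2/9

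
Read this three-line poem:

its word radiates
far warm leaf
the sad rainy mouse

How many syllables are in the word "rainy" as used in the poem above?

2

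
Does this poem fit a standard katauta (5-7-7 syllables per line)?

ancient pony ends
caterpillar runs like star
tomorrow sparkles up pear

Line 1: ancient (2), pony (2), ends (1) → 5 ✓
Line 2: caterpillar (4), runs (1), like (1), star (1) → 7 ✓
Line 3: tomorrow (3), sparkles (2), up (1), pear (1) → 7 ✓

Yes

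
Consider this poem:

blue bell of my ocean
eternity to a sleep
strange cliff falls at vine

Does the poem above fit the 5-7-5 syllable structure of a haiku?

Line 1: "blue bell of my ocean": 1+1+1+1+2 = 6 (expected 5)
Line 2: "eternity to a sleep": 4+1+1+1 = 7 ✓
Line 3: "strange cliff falls at vine": 1+1+1+1+1 = 5 ✓

No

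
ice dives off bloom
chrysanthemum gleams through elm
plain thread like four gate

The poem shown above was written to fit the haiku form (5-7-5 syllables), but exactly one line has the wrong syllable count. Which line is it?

Line 1: ice (1), dives (1), off (1), bloom (1) → 4 (expected 5)
Line 2: chrysanthemum (4), gleams (1), through (1), elm (1) → 7 ✓
Line 3: plain (1), thread (1), like (1), four (1), gate (1) → 5 ✓

The first line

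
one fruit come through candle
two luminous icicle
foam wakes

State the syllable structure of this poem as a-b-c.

Line 1: one (1), fruit (1), come (1), through (1), candle (2) → 6
Line 2: two (1), luminous (3), icicle (3) → 7
Line 3: foam (1), wakes (1) → 2

6-7-2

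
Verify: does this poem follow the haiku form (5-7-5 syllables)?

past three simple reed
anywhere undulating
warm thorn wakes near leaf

Line 1: past(1) + three(1) + simple(2) + reed(1) = 5 ✓
Line 2: anywhere(3) + undulating(4) = 7 ✓
Line 3: warm(1) + thorn(1) + wakes(1) + near(1) + leaf(1) = 5 ✓

Yes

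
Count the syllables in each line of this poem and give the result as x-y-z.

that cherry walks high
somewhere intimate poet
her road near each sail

Line 1: "that cherry walks high": 1+2+1+1 = 5
Line 2: "somewhere intimate poet": 2+3+2 = 7
Line 3: "her road near each sail": 1+1+1+1+1 = 5

5-7-5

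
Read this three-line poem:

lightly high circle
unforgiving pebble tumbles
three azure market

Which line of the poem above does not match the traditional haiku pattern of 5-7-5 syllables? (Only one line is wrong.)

Line 2

Line 1: lightly(2) + high(1) + circle(2) = 5 ✓
Line 2: unforgiving(4) + pebble(2) + tumbles(2) = 8 (expected 7)
Line 3: three(1) + azure(2) + market(2) = 5 ✓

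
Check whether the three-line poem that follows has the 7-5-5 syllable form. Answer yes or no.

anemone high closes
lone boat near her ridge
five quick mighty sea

Line 1: anemone(4) + high(1) + closes(2) = 7 ✓
Line 2: lone(1) + boat(1) + near(1) + her(1) + ridge(1) = 5 ✓
Line 3: five(1) + quick(1) + mighty(2) + sea(1) = 5 ✓

Yes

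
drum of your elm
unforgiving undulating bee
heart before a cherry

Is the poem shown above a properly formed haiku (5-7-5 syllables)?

Line 1: drum(1) + of(1) + your(1) + elm(1) = 4 (expected 5)
Line 2: unforgiving(4) + undulating(4) + bee(1) = 9 (expected 7)
Line 3: heart(1) + before(2) + a(1) + cherry(2) = 6 (expected 5)

No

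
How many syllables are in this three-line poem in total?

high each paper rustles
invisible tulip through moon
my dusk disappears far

20

Line 1: high(1) + each(1) + paper(2) + rustles(2) = 6
Line 2: invisible(4) + tulip(2) + through(1) + moon(1) = 8
Line 3: my(1) + dusk(1) + disappears(3) + far(1) = 6
Total: 6 + 8 + 6 = 20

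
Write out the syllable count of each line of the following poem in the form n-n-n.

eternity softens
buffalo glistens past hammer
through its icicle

6-8-5

Line 1: eternity(4) + softens(2) = 6
Line 2: buffalo(3) + glistens(2) + past(1) + hammer(2) = 8
Line 3: through(1) + its(1) + icicle(3) = 5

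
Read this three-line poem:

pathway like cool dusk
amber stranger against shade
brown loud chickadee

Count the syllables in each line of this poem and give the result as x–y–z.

5–7–5

Line 1: pathway (2), like (1), cool (1), dusk (1) → 5
Line 2: amber (2), stranger (2), against (2), shade (1) → 7
Line 3: brown (1), loud (1), chickadee (3) → 5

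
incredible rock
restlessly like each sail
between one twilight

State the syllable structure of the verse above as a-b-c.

Line 1: incredible (4), rock (1) → 5
Line 2: restlessly (3), like (1), each (1), sail (1) → 6
Line 3: between (2), one (1), twilight (2) → 5

5-6-5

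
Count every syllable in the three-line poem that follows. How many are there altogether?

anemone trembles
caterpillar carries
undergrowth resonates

Line 1: "anemone trembles": 4+2 = 6
Line 2: "caterpillar carries": 4+2 = 6
Line 3: "undergrowth resonates": 3+3 = 6
Total: 6 + 6 + 6 = 18

18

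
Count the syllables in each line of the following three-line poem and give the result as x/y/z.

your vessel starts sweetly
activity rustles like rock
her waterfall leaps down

6/8/6

Line 1: your (1), vessel (2), starts (1), sweetly (2) → 6
Line 2: activity (4), rustles (2), like (1), rock (1) → 8
Line 3: her (1), waterfall (3), leaps (1), down (1) → 6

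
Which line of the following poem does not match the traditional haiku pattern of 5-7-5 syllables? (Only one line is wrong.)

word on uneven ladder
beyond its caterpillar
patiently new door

Line 1: "word on uneven ladder": 1+1+3+2 = 7 (expected 5)
Line 2: "beyond its caterpillar": 2+1+4 = 7 ✓
Line 3: "patiently new door": 3+1+1 = 5 ✓

The first line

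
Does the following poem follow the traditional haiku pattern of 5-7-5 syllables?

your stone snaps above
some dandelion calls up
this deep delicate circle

No

Line 1: "your stone snaps above": 1+1+1+2 = 5 ✓
Line 2: "some dandelion calls up": 1+4+1+1 = 7 ✓
Line 3: "this deep delicate circle": 1+1+3+2 = 7 (expected 5)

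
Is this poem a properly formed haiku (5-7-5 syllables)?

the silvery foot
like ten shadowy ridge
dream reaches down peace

No

Line 1: the(1) + silvery(3) + foot(1) = 5 ✓
Line 2: like(1) + ten(1) + shadowy(3) + ridge(1) = 6 (expected 7)
Line 3: dream(1) + reaches(2) + down(1) + peace(1) = 5 ✓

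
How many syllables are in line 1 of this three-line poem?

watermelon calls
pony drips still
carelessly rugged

5

Line 1: watermelon (4), calls (1) → 5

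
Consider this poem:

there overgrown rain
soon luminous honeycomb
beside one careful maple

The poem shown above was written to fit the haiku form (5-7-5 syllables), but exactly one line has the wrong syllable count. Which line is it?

Line 1: there (1), overgrown (3), rain (1) → 5 ✓
Line 2: soon (1), luminous (3), honeycomb (3) → 7 ✓
Line 3: beside (2), one (1), careful (2), maple (2) → 7 (expected 5)

The third line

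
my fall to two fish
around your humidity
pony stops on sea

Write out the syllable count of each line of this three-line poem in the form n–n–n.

Line 1: my (1), fall (1), to (1), two (1), fish (1) → 5
Line 2: around (2), your (1), humidity (4) → 7
Line 3: pony (2), stops (1), on (1), sea (1) → 5

5–7–5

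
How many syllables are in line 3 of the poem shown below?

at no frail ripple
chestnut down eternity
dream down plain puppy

Line 3: dream (1), down (1), plain (1), puppy (2) → 5

5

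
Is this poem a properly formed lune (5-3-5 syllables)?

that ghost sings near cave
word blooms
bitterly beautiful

Line 1: that(1) + ghost(1) + sings(1) + near(1) + cave(1) = 5 ✓
Line 2: word(1) + blooms(1) = 2 (expected 3)
Line 3: bitterly(3) + beautiful(3) = 6 (expected 5)

No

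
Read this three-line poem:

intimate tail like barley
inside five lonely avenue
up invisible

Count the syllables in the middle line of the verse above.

The middle line: inside (2), five (1), lonely (2), avenue (3) → 8

8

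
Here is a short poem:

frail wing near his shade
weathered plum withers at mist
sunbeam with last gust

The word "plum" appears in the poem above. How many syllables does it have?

1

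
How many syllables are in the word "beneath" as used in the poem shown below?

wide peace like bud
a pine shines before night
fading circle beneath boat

2

"beneath" has 2 syllables.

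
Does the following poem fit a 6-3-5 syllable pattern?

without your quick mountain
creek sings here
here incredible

Line 1: "without your quick mountain": 2+1+1+2 = 6 ✓
Line 2: "creek sings here": 1+1+1 = 3 ✓
Line 3: "here incredible": 1+4 = 5 ✓

Yes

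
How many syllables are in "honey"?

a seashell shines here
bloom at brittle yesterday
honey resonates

2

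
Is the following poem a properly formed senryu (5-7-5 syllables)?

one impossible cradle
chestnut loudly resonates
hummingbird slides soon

Line 1: one (1), impossible (4), cradle (2) → 7 (expected 5)
Line 2: chestnut (2), loudly (2), resonates (3) → 7 ✓
Line 3: hummingbird (3), slides (1), soon (1) → 5 ✓

No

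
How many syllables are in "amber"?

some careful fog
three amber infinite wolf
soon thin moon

2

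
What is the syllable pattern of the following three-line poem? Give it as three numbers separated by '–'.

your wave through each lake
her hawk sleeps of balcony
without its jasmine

Line 1: your(1) + wave(1) + through(1) + each(1) + lake(1) = 5
Line 2: her(1) + hawk(1) + sleeps(1) + of(1) + balcony(3) = 7
Line 3: without(2) + its(1) + jasmine(2) = 5

5–7–5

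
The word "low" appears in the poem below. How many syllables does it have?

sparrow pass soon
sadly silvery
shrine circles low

"low" has 1 syllable.

1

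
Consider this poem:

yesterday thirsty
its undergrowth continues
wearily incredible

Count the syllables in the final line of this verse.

The final line: wearily (3), incredible (4) → 7

7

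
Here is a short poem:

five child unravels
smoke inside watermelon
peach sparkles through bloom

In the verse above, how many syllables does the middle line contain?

The middle line: "smoke inside watermelon": 1+2+4 = 7

7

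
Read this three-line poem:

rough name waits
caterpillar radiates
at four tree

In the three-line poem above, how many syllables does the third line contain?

The third line: at(1) + four(1) + tree(1) = 3

3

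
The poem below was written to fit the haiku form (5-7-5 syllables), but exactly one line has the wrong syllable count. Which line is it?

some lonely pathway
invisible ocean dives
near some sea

Line 3

Line 1: "some lonely pathway": 1+2+2 = 5 ✓
Line 2: "invisible ocean dives": 4+2+1 = 7 ✓
Line 3: "near some sea": 1+1+1 = 3 (expected 5)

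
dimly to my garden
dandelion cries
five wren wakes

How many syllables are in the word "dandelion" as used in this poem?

"dandelion" has 4 syllables.

4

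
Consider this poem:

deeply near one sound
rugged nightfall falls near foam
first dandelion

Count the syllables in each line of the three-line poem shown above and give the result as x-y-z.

5-7-5

Line 1: "deeply near one sound": 2+1+1+1 = 5
Line 2: "rugged nightfall falls near foam": 2+2+1+1+1 = 7
Line 3: "first dandelion": 1+4 = 5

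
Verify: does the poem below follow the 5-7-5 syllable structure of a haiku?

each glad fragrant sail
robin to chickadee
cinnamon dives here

Line 1: each(1) + glad(1) + fragrant(2) + sail(1) = 5 ✓
Line 2: robin(2) + to(1) + chickadee(3) = 6 (expected 7)
Line 3: cinnamon(3) + dives(1) + here(1) = 5 ✓

No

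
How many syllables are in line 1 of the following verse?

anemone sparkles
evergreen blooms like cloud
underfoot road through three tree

6

Line 1: "anemone sparkles": 4+2 = 6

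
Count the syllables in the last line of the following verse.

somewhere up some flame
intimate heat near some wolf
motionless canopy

6

The last line: motionless (3), canopy (3) → 6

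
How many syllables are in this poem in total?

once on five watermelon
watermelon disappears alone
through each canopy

Line 1: once (1), on (1), five (1), watermelon (4) → 7
Line 2: watermelon (4), disappears (3), alone (2) → 9
Line 3: through (1), each (1), canopy (3) → 5
Total: 7 + 9 + 5 = 21

21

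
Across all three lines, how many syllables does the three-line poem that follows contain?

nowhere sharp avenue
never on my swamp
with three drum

Line 1: nowhere(2) + sharp(1) + avenue(3) = 6
Line 2: never(2) + on(1) + my(1) + swamp(1) = 5
Line 3: with(1) + three(1) + drum(1) = 3
Total: 6 + 5 + 3 = 14

14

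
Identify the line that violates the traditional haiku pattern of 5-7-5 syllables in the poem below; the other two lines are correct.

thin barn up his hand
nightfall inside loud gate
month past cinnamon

The second line

Line 1: thin(1) + barn(1) + up(1) + his(1) + hand(1) = 5 ✓
Line 2: nightfall(2) + inside(2) + loud(1) + gate(1) = 6 (expected 7)
Line 3: month(1) + past(1) + cinnamon(3) = 5 ✓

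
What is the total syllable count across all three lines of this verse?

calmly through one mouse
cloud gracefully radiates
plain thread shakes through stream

17

Line 1: calmly(2) + through(1) + one(1) + mouse(1) = 5
Line 2: cloud(1) + gracefully(3) + radiates(3) = 7
Line 3: plain(1) + thread(1) + shakes(1) + through(1) + stream(1) = 5
Total: 5 + 7 + 5 = 17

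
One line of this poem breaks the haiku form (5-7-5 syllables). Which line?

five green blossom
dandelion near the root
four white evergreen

The first line

Line 1: five (1), green (1), blossom (2) → 4 (expected 5)
Line 2: dandelion (4), near (1), the (1), root (1) → 7 ✓
Line 3: four (1), white (1), evergreen (3) → 5 ✓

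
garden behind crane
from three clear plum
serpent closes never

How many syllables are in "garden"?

"garden" has 2 syllables.

2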